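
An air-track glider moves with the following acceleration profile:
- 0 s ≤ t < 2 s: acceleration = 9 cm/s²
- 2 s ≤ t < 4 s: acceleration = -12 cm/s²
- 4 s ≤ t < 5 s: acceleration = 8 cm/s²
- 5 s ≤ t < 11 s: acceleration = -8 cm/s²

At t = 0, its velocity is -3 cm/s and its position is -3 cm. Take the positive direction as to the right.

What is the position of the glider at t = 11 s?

On each constant-a segment, Δv = aΔt and Δx = v₀Δt + ½aΔt²; chain segment to segment.
0–2 s: v starts -3 cm/s; Δx = -3·2 + ½·9·2² = 12 cm; v ends 15 cm/s.
2–4 s: v starts 15 cm/s; Δx = 15·2 + ½·-12·2² = 6 cm; v ends -9 cm/s.
4–5 s: v starts -9 cm/s; Δx = -9·1 + ½·8·1² = -5 cm; v ends -1 cm/s.
5–11 s: v starts -1 cm/s; Δx = -1·6 + ½·-8·6² = -150 cm; v ends -49 cm/s.
x(11) = -3 + Σ Δx = -140 cm.

-140 cm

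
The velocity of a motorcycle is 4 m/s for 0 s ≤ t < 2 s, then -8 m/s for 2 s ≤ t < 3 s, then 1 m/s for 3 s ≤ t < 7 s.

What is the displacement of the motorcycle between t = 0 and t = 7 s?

Displacement is the signed area under the v-t curve.
0–2 s: 4 × 2 = 8 m
2–3 s: -8 × 1 = -8 m
3–7 s: 1 × 4 = 4 m
Net displacement = 4 m

4 m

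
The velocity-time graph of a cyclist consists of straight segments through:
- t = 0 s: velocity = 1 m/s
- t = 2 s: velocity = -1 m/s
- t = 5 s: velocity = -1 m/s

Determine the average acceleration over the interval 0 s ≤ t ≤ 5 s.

-0.4 m/s²

Average acceleration = Δv/Δt = (-1 − 1)/(5 − 0) = -0.4 m/s².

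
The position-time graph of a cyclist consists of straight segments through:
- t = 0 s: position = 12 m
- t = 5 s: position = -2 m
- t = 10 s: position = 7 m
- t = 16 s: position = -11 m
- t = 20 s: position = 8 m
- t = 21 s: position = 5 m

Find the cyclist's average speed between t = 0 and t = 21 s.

3 m/s

Average speed = (total path length)/(elapsed time); on a piecewise-linear x-t graph the path length is Σ|Δx|.
0–5 s: |Δx| = |-2 − 12| = 14 m
5–10 s: |Δx| = |7 − -2| = 9 m
10–16 s: |Δx| = |-11 − 7| = 18 m
16–20 s: |Δx| = |8 − -11| = 19 m
20–21 s: |Δx| = |5 − 8| = 3 m
Total path = 63 m; average speed = 63/21 = 3 m/s.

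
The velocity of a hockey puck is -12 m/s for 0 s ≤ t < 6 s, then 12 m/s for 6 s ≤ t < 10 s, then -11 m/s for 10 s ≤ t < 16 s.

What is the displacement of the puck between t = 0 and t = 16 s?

Displacement is the signed area under the v-t curve.
0–6 s: -12 × 6 = -72 m
6–10 s: 12 × 4 = 48 m
10–16 s: -11 × 6 = -66 m
Net displacement = -90 m

-90 m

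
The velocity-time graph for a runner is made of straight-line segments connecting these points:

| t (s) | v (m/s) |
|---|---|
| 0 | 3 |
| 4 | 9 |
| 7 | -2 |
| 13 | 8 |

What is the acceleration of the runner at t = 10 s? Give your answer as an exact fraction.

5/3 m/s²

Acceleration is the slope of the v-t graph on 7–13 s: (8 − -2)/(13 − 7) = 5/3 m/s².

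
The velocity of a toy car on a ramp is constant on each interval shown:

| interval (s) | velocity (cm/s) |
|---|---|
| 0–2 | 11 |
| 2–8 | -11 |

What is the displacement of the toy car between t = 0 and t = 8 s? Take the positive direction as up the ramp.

Net displacement equals the area under the velocity-time graph (areas below the axis count negative).
0–2 s: 11 × 2 = 22 cm
2–8 s: -11 × 6 = -66 cm
Net displacement = -44 cm

-44 cm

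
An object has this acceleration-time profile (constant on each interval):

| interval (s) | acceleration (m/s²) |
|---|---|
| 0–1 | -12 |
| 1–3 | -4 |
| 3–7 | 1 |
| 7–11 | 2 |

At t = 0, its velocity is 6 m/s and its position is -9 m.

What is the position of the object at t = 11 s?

-101 m

On each constant-a segment, Δv = aΔt and Δx = v₀Δt + ½aΔt²; chain segment to segment.
0–1 s: v starts 6 m/s; Δx = 6·1 + ½·-12·1² = 0 m; v ends -6 m/s.
1–3 s: v starts -6 m/s; Δx = -6·2 + ½·-4·2² = -20 m; v ends -14 m/s.
3–7 s: v starts -14 m/s; Δx = -14·4 + ½·1·4² = -48 m; v ends -10 m/s.
7–11 s: v starts -10 m/s; Δx = -10·4 + ½·2·4² = -24 m; v ends -2 m/s.
x(11) = -9 + Σ Δx = -101 m.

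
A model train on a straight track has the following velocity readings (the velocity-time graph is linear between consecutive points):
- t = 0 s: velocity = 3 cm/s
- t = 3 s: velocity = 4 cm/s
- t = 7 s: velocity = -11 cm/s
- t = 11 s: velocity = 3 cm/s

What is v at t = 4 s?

0.25 cm/s

On 3–7 s the graph is linear from 4 to -11 cm/s: v(4) = 4 + (-11 − 4)·(4 − 3)/(7 − 3) = 0.25 cm/s.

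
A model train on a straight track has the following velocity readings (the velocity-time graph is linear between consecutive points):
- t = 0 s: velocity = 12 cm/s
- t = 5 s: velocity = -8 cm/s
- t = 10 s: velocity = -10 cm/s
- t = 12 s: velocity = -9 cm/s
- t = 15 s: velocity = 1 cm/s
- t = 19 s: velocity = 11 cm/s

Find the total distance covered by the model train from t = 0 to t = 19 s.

126.3 cm

Distance (not displacement) is the total path length: add the absolute areas under v-t.
0–5 s: v = 0 at t = 3 s; triangle areas 18 + 8 = 26 cm
5–10 s: |½(-8 + -10)(5)| = 45 cm
10–12 s: |½(-10 + -9)(2)| = 19 cm
12–15 s: v = 0 at t = 14.7 s; triangle areas 12.15 + 0.15 = 12.3 cm
15–19 s: |½(1 + 11)(4)| = 24 cm
Total distance = 126.3 cm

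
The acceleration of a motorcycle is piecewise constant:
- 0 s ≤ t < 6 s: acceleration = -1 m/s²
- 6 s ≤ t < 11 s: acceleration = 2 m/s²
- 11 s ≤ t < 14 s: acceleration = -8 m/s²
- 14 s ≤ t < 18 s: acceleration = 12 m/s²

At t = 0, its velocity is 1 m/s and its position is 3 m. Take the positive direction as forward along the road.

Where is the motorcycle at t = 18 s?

On each constant-a segment, Δv = aΔt and Δx = v₀Δt + ½aΔt²; chain segment to segment.
0–6 s: v starts 1 m/s; Δx = 1·6 + ½·-1·6² = -12 m; v ends -5 m/s.
6–11 s: v starts -5 m/s; Δx = -5·5 + ½·2·5² = 0 m; v ends 5 m/s.
11–14 s: v starts 5 m/s; Δx = 5·3 + ½·-8·3² = -21 m; v ends -19 m/s.
14–18 s: v starts -19 m/s; Δx = -19·4 + ½·12·4² = 20 m; v ends 29 m/s.
x(18) = 3 + Σ Δx = -10 m.

-10 m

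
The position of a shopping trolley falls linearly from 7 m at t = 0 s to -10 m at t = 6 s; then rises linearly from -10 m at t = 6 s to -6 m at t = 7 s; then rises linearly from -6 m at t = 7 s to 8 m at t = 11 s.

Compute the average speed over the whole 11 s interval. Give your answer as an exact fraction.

Average speed = (total path length)/(elapsed time); on a piecewise-linear x-t graph the path length is Σ|Δx|.
0–6 s: |Δx| = |-10 − 7| = 17 m
6–7 s: |Δx| = |-6 − -10| = 4 m
7–11 s: |Δx| = |8 − -6| = 14 m
Total path = 35 m; average speed = 35/11 = 35/11 m/s.

35/11 m/s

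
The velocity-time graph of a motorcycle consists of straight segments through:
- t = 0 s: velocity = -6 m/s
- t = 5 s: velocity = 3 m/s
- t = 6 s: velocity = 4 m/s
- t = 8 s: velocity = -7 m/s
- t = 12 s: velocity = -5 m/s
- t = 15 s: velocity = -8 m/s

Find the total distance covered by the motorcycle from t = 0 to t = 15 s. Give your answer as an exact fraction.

Distance (not displacement) is the total path length: add the absolute areas under v-t.
0–5 s: v = 0 at t = 10/3 s; triangle areas 10 + 2.5 = 12.5 m
5–6 s: |½(3 + 4)(1)| = 3.5 m
6–8 s: v = 0 at t = 74/11 s; triangle areas 16/11 + 49/11 = 65/11 m
8–12 s: |½(-7 + -5)(4)| = 24 m
12–15 s: |½(-5 + -8)(3)| = 19.5 m
Total distance = 1439/22 m

1439/22 m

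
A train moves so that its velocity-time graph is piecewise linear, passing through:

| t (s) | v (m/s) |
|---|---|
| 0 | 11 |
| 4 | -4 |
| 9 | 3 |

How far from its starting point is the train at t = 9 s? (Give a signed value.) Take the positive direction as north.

Displacement is the signed area under the v-t curve.
0–4 s: ½(11 + -4)(4) = 14 m
4–9 s: ½(-4 + 3)(5) = -2.5 m
Net displacement = 11.5 m

11.5 m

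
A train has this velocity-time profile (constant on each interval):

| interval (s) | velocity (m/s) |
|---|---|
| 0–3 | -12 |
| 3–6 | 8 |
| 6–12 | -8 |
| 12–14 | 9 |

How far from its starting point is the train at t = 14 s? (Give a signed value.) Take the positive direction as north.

-42 m

Displacement is the signed area under the v-t curve.
0–3 s: -12 × 3 = -36 m
3–6 s: 8 × 3 = 24 m
6–12 s: -8 × 6 = -48 m
12–14 s: 9 × 2 = 18 m
Net displacement = -42 m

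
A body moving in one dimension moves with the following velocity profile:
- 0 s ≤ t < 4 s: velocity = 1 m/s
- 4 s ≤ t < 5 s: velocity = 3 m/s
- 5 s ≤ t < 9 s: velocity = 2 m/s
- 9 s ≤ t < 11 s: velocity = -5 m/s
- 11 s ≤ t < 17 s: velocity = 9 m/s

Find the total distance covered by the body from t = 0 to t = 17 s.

79 m

Distance (not displacement) is the total path length: add the absolute areas under v-t.
0–4 s: |1| × 4 = 4 m
4–5 s: |3| × 1 = 3 m
5–9 s: |2| × 4 = 8 m
9–11 s: |-5| × 2 = 10 m
11–17 s: |9| × 6 = 54 m
Total distance = 79 m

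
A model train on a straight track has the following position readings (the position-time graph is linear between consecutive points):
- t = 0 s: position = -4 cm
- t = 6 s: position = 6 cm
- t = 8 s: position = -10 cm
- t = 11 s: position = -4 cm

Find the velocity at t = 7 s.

Velocity is the slope of the x-t graph on 6–8 s: (-10 − 6)/(8 − 6) = -8 cm/s.

-8 cm/s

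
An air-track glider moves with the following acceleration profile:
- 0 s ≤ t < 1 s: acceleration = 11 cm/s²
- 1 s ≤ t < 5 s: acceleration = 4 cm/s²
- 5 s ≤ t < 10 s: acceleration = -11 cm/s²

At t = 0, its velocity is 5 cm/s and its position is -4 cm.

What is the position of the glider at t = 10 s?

On each constant-a segment, Δv = aΔt and Δx = v₀Δt + ½aΔt²; chain segment to segment.
0–1 s: v starts 5 cm/s; Δx = 5·1 + ½·11·1² = 10.5 cm; v ends 16 cm/s.
1–5 s: v starts 16 cm/s; Δx = 16·4 + ½·4·4² = 96 cm; v ends 32 cm/s.
5–10 s: v starts 32 cm/s; Δx = 32·5 + ½·-11·5² = 22.5 cm; v ends -23 cm/s.
x(10) = -4 + Σ Δx = 125 cm.

125 cm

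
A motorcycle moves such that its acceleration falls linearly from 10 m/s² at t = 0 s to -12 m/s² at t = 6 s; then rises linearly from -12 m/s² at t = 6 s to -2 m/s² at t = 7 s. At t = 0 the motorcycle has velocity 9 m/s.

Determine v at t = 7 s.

Δv equals the area under the a-t graph; then v = v₀ + Δv.
0–6 s: ½(10 + -12)(6) = -6 m/s
6–7 s: ½(-12 + -2)(1) = -7 m/s
Δv = -13 m/s, so v(7) = 9 + (-13) = -4 m/s.

-4 m/s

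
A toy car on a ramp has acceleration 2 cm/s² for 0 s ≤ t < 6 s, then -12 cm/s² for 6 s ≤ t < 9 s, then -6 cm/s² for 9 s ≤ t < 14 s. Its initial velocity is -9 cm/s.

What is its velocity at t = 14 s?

Δv equals the area under the a-t graph; then v = v₀ + Δv.
0–6 s: 2 × 6 = 12 cm/s
6–9 s: -12 × 3 = -36 cm/s
9–14 s: -6 × 5 = -30 cm/s
Δv = -54 cm/s, so v(14) = -9 + (-54) = -63 cm/s.

-63 cm/s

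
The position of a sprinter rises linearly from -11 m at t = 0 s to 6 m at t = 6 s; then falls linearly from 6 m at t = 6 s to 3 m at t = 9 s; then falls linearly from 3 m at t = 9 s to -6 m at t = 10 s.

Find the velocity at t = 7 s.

-1 m/s

Velocity is the slope of the x-t graph on 6–9 s: (3 − 6)/(9 − 6) = -1 m/s.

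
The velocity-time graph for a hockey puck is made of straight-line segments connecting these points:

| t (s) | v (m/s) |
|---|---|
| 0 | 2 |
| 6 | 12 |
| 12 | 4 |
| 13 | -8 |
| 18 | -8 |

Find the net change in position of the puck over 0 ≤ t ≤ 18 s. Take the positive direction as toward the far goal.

48 m

Net displacement equals the area under the velocity-time graph (areas below the axis count negative).
0–6 s: ½(2 + 12)(6) = 42 m
6–12 s: ½(12 + 4)(6) = 48 m
12–13 s: ½(4 + -8)(1) = -2 m
13–18 s: -8 × 5 = -40 m
Net displacement = 48 m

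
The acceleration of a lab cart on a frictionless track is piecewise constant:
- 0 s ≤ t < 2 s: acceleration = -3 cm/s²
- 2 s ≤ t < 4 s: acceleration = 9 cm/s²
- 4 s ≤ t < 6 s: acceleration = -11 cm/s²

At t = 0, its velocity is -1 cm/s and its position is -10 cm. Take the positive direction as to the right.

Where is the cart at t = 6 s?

On each constant-a segment, Δv = aΔt and Δx = v₀Δt + ½aΔt²; chain segment to segment.
0–2 s: v starts -1 cm/s; Δx = -1·2 + ½·-3·2² = -8 cm; v ends -7 cm/s.
2–4 s: v starts -7 cm/s; Δx = -7·2 + ½·9·2² = 4 cm; v ends 11 cm/s.
4–6 s: v starts 11 cm/s; Δx = 11·2 + ½·-11·2² = 0 cm; v ends -11 cm/s.
x(6) = -10 + Σ Δx = -14 cm.

-14 cm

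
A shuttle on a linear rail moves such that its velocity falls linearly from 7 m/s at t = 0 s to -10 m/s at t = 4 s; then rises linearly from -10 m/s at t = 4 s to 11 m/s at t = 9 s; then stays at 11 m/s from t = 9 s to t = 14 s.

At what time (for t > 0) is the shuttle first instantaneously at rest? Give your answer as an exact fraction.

t = 28/17 s

v changes sign on 0–4 s (from 7 to -10); the graph is linear there, so v = 0 at t = 0 + (-7)·(4 − 0)/(-10 − 7) = 28/17 s.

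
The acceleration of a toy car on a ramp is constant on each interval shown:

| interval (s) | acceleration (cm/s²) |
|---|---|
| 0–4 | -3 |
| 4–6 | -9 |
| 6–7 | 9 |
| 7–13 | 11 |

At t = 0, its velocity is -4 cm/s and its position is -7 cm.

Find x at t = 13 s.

-78.5 cm

On each constant-a segment, Δv = aΔt and Δx = v₀Δt + ½aΔt²; chain segment to segment.
0–4 s: v starts -4 cm/s; Δx = -4·4 + ½·-3·4² = -40 cm; v ends -16 cm/s.
4–6 s: v starts -16 cm/s; Δx = -16·2 + ½·-9·2² = -50 cm; v ends -34 cm/s.
6–7 s: v starts -34 cm/s; Δx = -34·1 + ½·9·1² = -29.5 cm; v ends -25 cm/s.
7–13 s: v starts -25 cm/s; Δx = -25·6 + ½·11·6² = 48 cm; v ends 41 cm/s.
x(13) = -7 + Σ Δx = -78.5 cm.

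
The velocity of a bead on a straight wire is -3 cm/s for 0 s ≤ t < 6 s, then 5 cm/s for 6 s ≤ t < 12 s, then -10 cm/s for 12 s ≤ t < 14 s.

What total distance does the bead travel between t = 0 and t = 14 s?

Distance (not displacement) is the total path length: add the absolute areas under v-t.
0–6 s: |-3| × 6 = 18 cm
6–12 s: |5| × 6 = 30 cm
12–14 s: |-10| × 2 = 20 cm
Total distance = 68 cm

68 cm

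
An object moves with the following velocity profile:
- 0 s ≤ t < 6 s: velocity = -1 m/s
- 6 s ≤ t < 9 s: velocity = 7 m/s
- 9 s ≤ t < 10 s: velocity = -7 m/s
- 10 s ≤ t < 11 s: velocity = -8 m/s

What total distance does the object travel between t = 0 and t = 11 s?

42 m

Total distance travelled is ∫|v| dt — sum the magnitudes of each area piece.
0–6 s: |-1| × 6 = 6 m
6–9 s: |7| × 3 = 21 m
9–10 s: |-7| × 1 = 7 m
10–11 s: |-8| × 1 = 8 m
Total distance = 42 m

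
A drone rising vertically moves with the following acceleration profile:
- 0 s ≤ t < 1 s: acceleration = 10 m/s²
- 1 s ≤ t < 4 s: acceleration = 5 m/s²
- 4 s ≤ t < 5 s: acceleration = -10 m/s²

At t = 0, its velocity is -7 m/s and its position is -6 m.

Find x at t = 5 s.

36.5 m

On each constant-a segment, Δv = aΔt and Δx = v₀Δt + ½aΔt²; chain segment to segment.
0–1 s: v starts -7 m/s; Δx = -7·1 + ½·10·1² = -2 m; v ends 3 m/s.
1–4 s: v starts 3 m/s; Δx = 3·3 + ½·5·3² = 31.5 m; v ends 18 m/s.
4–5 s: v starts 18 m/s; Δx = 18·1 + ½·-10·1² = 13 m; v ends 8 m/s.
x(5) = -6 + Σ Δx = 36.5 m.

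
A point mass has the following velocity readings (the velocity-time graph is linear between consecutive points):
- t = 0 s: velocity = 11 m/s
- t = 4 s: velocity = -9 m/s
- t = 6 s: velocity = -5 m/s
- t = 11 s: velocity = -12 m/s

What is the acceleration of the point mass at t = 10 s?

-1.4 m/s²

Acceleration is the slope of the v-t graph on 6–11 s: (-12 − -5)/(11 − 6) = -1.4 m/s².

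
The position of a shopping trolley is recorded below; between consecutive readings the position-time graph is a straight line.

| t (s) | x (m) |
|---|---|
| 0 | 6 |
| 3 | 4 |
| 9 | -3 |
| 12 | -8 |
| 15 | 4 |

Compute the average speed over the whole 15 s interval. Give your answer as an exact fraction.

26/15 m/s

Average speed = (total path length)/(elapsed time); on a piecewise-linear x-t graph the path length is Σ|Δx|.
0–3 s: |Δx| = |4 − 6| = 2 m
3–9 s: |Δx| = |-3 − 4| = 7 m
9–12 s: |Δx| = |-8 − -3| = 5 m
12–15 s: |Δx| = |4 − -8| = 12 m
Total path = 26 m; average speed = 26/15 = 26/15 m/s.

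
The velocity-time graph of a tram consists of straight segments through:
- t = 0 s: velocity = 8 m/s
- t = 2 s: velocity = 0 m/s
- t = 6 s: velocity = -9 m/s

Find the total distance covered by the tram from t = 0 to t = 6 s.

26 m

Distance (not displacement) is the total path length: add the absolute areas under v-t.
0–2 s: |½(8 + 0)(2)| = 8 m
2–6 s: |½(0 + -9)(4)| = 18 m
Total distance = 26 m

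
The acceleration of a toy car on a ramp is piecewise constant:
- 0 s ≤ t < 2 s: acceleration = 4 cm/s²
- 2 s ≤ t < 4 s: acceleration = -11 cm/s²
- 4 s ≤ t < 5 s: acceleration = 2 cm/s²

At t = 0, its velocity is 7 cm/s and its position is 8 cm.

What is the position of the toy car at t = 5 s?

On each constant-a segment, Δv = aΔt and Δx = v₀Δt + ½aΔt²; chain segment to segment.
0–2 s: v starts 7 cm/s; Δx = 7·2 + ½·4·2² = 22 cm; v ends 15 cm/s.
2–4 s: v starts 15 cm/s; Δx = 15·2 + ½·-11·2² = 8 cm; v ends -7 cm/s.
4–5 s: v starts -7 cm/s; Δx = -7·1 + ½·2·1² = -6 cm; v ends -5 cm/s.
x(5) = 8 + Σ Δx = 32 cm.

32 cm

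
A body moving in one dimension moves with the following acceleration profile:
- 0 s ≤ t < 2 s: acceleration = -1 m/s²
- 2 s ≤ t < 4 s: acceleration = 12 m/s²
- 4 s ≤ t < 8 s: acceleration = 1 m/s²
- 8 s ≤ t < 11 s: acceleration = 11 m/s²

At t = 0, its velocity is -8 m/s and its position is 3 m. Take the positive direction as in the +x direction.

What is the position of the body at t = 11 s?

156.5 m

On each constant-a segment, Δv = aΔt and Δx = v₀Δt + ½aΔt²; chain segment to segment.
0–2 s: v starts -8 m/s; Δx = -8·2 + ½·-1·2² = -18 m; v ends -10 m/s.
2–4 s: v starts -10 m/s; Δx = -10·2 + ½·12·2² = 4 m; v ends 14 m/s.
4–8 s: v starts 14 m/s; Δx = 14·4 + ½·1·4² = 64 m; v ends 18 m/s.
8–11 s: v starts 18 m/s; Δx = 18·3 + ½·11·3² = 103.5 m; v ends 51 m/s.
x(11) = 3 + Σ Δx = 156.5 m.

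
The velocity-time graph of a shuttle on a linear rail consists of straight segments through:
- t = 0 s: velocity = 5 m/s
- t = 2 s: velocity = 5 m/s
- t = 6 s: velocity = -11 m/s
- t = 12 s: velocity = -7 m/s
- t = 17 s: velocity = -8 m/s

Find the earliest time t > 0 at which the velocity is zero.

t = 3.25 s

v changes sign on 2–6 s (from 5 to -11); the graph is linear there, so v = 0 at t = 2 + (-5)·(6 − 2)/(-11 − 5) = 3.25 s.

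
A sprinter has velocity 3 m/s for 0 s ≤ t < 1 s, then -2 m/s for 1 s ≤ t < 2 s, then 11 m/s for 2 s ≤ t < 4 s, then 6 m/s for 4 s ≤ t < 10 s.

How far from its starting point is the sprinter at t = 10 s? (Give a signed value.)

Net displacement equals the area under the velocity-time graph (areas below the axis count negative).
0–1 s: 3 × 1 = 3 m
1–2 s: -2 × 1 = -2 m
2–4 s: 11 × 2 = 22 m
4–10 s: 6 × 6 = 36 m
Net displacement = 59 m

59 m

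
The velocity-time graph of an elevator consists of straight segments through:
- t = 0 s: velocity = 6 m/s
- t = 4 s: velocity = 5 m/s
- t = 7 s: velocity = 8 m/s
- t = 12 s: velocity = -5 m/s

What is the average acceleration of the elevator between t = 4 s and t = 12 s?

-1.25 m/s²

Average acceleration = Δv/Δt = (-5 − 5)/(12 − 4) = -1.25 m/s².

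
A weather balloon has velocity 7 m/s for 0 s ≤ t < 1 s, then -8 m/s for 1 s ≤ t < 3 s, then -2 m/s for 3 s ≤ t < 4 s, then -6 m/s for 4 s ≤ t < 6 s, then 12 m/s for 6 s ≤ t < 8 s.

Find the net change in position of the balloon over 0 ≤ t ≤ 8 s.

1 m

Net displacement equals the area under the velocity-time graph (areas below the axis count negative).
0–1 s: 7 × 1 = 7 m
1–3 s: -8 × 2 = -16 m
3–4 s: -2 × 1 = -2 m
4–6 s: -6 × 2 = -12 m
6–8 s: 12 × 2 = 24 m
Net displacement = 1 m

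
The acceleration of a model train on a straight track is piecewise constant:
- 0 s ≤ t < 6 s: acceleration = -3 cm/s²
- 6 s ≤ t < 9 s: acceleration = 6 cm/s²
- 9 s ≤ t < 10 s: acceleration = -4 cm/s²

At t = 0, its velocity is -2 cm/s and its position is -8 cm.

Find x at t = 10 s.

On each constant-a segment, Δv = aΔt and Δx = v₀Δt + ½aΔt²; chain segment to segment.
0–6 s: v starts -2 cm/s; Δx = -2·6 + ½·-3·6² = -66 cm; v ends -20 cm/s.
6–9 s: v starts -20 cm/s; Δx = -20·3 + ½·6·3² = -33 cm; v ends -2 cm/s.
9–10 s: v starts -2 cm/s; Δx = -2·1 + ½·-4·1² = -4 cm; v ends -6 cm/s.
x(10) = -8 + Σ Δx = -111 cm.

-111 cm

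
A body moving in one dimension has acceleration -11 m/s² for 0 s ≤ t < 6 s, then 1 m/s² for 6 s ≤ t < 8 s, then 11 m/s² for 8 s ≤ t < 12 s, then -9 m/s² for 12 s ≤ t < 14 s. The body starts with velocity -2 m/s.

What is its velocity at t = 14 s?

Δv equals the area under the a-t graph; then v = v₀ + Δv.
0–6 s: -11 × 6 = -66 m/s
6–8 s: 1 × 2 = 2 m/s
8–12 s: 11 × 4 = 44 m/s
12–14 s: -9 × 2 = -18 m/s
Δv = -38 m/s, so v(14) = -2 + (-38) = -40 m/s.

-40 m/s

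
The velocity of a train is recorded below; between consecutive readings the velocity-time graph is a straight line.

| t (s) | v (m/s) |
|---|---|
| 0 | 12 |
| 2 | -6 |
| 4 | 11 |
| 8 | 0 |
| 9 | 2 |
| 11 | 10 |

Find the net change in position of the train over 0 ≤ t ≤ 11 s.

Net displacement equals the area under the velocity-time graph (areas below the axis count negative).
0–2 s: ½(12 + -6)(2) = 6 m
2–4 s: ½(-6 + 11)(2) = 5 m
4–8 s: ½(11 + 0)(4) = 22 m
8–9 s: ½(0 + 2)(1) = 1 m
9–11 s: ½(2 + 10)(2) = 12 m
Net displacement = 46 m

46 m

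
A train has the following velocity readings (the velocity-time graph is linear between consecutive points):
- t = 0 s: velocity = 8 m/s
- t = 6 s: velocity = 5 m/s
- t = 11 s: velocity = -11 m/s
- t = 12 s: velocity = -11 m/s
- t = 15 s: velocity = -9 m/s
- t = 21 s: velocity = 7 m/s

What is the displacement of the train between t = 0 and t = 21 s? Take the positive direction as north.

Net displacement equals the area under the velocity-time graph (areas below the axis count negative).
0–6 s: ½(8 + 5)(6) = 39 m
6–11 s: ½(5 + -11)(5) = -15 m
11–12 s: -11 × 1 = -11 m
12–15 s: ½(-11 + -9)(3) = -30 m
15–21 s: ½(-9 + 7)(6) = -6 m
Net displacement = -23 m

-23 m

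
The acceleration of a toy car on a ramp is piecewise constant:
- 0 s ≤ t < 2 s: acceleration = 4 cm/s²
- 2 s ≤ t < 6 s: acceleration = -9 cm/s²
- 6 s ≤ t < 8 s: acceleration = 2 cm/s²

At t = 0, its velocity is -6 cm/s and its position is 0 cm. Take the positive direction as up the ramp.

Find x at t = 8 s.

-132 cm

On each constant-a segment, Δv = aΔt and Δx = v₀Δt + ½aΔt²; chain segment to segment.
0–2 s: v starts -6 cm/s; Δx = -6·2 + ½·4·2² = -4 cm; v ends 2 cm/s.
2–6 s: v starts 2 cm/s; Δx = 2·4 + ½·-9·4² = -64 cm; v ends -34 cm/s.
6–8 s: v starts -34 cm/s; Δx = -34·2 + ½·2·2² = -64 cm; v ends -30 cm/s.
x(8) = 0 + Σ Δx = -132 cm.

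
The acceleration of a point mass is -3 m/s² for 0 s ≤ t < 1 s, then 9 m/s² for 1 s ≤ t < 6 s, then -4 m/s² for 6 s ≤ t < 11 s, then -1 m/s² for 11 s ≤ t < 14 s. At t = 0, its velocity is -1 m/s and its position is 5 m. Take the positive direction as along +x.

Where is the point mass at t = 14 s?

On each constant-a segment, Δv = aΔt and Δx = v₀Δt + ½aΔt²; chain segment to segment.
0–1 s: v starts -1 m/s; Δx = -1·1 + ½·-3·1² = -2.5 m; v ends -4 m/s.
1–6 s: v starts -4 m/s; Δx = -4·5 + ½·9·5² = 92.5 m; v ends 41 m/s.
6–11 s: v starts 41 m/s; Δx = 41·5 + ½·-4·5² = 155 m; v ends 21 m/s.
11–14 s: v starts 21 m/s; Δx = 21·3 + ½·-1·3² = 58.5 m; v ends 18 m/s.
x(14) = 5 + Σ Δx = 308.5 m.

308.5 m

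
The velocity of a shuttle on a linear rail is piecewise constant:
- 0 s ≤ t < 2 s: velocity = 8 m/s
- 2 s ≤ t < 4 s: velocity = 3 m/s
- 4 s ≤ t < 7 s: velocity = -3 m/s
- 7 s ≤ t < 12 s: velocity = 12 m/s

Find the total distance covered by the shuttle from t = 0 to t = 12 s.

91 m

Total distance travelled is ∫|v| dt — sum the magnitudes of each area piece.
0–2 s: |8| × 2 = 16 m
2–4 s: |3| × 2 = 6 m
4–7 s: |-3| × 3 = 9 m
7–12 s: |12| × 5 = 60 m
Total distance = 91 m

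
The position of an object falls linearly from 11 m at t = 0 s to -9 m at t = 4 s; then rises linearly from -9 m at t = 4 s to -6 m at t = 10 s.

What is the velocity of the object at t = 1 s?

Velocity is the slope of the x-t graph on 0–4 s: (-9 − 11)/(4 − 0) = -5 m/s.

-5 m/s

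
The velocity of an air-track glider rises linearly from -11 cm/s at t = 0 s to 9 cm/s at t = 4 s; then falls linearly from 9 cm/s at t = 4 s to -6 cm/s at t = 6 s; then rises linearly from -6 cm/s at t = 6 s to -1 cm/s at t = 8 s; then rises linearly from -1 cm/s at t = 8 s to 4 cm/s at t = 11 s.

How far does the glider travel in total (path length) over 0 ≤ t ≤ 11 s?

Distance (not displacement) is the total path length: add the absolute areas under v-t.
0–4 s: v = 0 at t = 2.2 s; triangle areas 12.1 + 8.1 = 20.2 cm
4–6 s: v = 0 at t = 5.2 s; triangle areas 5.4 + 2.4 = 7.8 cm
6–8 s: |½(-6 + -1)(2)| = 7 cm
8–11 s: v = 0 at t = 8.6 s; triangle areas 0.3 + 4.8 = 5.1 cm
Total distance = 40.1 cm

40.1 cm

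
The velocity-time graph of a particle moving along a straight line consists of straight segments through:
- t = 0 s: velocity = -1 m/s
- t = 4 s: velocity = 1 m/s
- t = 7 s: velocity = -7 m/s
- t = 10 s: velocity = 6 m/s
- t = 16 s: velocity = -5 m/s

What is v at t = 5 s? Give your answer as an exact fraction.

-5/3 m/s

On 4–7 s the graph is linear from 1 to -7 m/s: v(5) = 1 + (-7 − 1)·(5 − 4)/(7 − 4) = -5/3 m/s.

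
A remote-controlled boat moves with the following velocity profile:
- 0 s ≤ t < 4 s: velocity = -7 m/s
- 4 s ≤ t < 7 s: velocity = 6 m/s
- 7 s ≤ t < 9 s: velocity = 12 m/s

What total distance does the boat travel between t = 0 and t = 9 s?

70 m

Total distance travelled is ∫|v| dt — sum the magnitudes of each area piece.
0–4 s: |-7| × 4 = 28 m
4–7 s: |6| × 3 = 18 m
7–9 s: |12| × 2 = 24 m
Total distance = 70 m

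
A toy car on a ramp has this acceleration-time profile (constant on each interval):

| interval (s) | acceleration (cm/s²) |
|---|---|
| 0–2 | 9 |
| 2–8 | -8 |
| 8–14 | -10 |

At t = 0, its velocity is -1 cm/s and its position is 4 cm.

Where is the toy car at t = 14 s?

-388 cm

On each constant-a segment, Δv = aΔt and Δx = v₀Δt + ½aΔt²; chain segment to segment.
0–2 s: v starts -1 cm/s; Δx = -1·2 + ½·9·2² = 16 cm; v ends 17 cm/s.
2–8 s: v starts 17 cm/s; Δx = 17·6 + ½·-8·6² = -42 cm; v ends -31 cm/s.
8–14 s: v starts -31 cm/s; Δx = -31·6 + ½·-10·6² = -366 cm; v ends -91 cm/s.
x(14) = 4 + Σ Δx = -388 cm.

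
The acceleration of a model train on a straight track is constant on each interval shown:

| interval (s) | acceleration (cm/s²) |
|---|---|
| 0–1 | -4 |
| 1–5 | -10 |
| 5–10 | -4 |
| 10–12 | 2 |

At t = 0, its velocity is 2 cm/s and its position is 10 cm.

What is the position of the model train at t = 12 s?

-458 cm

On each constant-a segment, Δv = aΔt and Δx = v₀Δt + ½aΔt²; chain segment to segment.
0–1 s: v starts 2 cm/s; Δx = 2·1 + ½·-4·1² = 0 cm; v ends -2 cm/s.
1–5 s: v starts -2 cm/s; Δx = -2·4 + ½·-10·4² = -88 cm; v ends -42 cm/s.
5–10 s: v starts -42 cm/s; Δx = -42·5 + ½·-4·5² = -260 cm; v ends -62 cm/s.
10–12 s: v starts -62 cm/s; Δx = -62·2 + ½·2·2² = -120 cm; v ends -58 cm/s.
x(12) = 10 + Σ Δx = -458 cm.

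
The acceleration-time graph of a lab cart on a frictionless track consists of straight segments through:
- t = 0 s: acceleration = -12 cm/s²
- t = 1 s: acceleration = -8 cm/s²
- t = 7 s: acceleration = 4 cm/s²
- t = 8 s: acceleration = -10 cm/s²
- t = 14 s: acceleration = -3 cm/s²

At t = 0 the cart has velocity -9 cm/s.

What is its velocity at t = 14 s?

-73 cm/s

Δv equals the area under the a-t graph; then v = v₀ + Δv.
0–1 s: ½(-12 + -8)(1) = -10 cm/s
1–7 s: ½(-8 + 4)(6) = -12 cm/s
7–8 s: ½(4 + -10)(1) = -3 cm/s
8–14 s: ½(-10 + -3)(6) = -39 cm/s
Δv = -64 cm/s, so v(14) = -9 + (-64) = -73 cm/s.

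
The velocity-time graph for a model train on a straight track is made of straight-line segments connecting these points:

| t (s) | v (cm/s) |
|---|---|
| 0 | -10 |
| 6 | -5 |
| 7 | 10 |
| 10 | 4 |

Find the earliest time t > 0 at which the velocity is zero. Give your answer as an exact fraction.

v changes sign on 6–7 s (from -5 to 10); the graph is linear there, so v = 0 at t = 6 + (5)·(7 − 6)/(10 − -5) = 19/3 s.

t = 19/3 s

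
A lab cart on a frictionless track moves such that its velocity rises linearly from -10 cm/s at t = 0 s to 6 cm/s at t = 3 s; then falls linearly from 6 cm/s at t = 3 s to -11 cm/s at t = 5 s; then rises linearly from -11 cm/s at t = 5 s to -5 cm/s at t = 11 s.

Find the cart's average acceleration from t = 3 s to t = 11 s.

Average acceleration = Δv/Δt = (-5 − 6)/(11 − 3) = -1.375 cm/s².

-1.375 cm/s²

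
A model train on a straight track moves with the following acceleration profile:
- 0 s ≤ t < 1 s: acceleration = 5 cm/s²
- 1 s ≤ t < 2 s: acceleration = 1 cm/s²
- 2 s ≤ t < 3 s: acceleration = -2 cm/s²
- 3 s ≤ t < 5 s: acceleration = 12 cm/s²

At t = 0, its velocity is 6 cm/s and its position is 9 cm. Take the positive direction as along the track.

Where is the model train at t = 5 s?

84 cm

On each constant-a segment, Δv = aΔt and Δx = v₀Δt + ½aΔt²; chain segment to segment.
0–1 s: v starts 6 cm/s; Δx = 6·1 + ½·5·1² = 8.5 cm; v ends 11 cm/s.
1–2 s: v starts 11 cm/s; Δx = 11·1 + ½·1·1² = 11.5 cm; v ends 12 cm/s.
2–3 s: v starts 12 cm/s; Δx = 12·1 + ½·-2·1² = 11 cm; v ends 10 cm/s.
3–5 s: v starts 10 cm/s; Δx = 10·2 + ½·12·2² = 44 cm; v ends 34 cm/s.
x(5) = 9 + Σ Δx = 84 cm.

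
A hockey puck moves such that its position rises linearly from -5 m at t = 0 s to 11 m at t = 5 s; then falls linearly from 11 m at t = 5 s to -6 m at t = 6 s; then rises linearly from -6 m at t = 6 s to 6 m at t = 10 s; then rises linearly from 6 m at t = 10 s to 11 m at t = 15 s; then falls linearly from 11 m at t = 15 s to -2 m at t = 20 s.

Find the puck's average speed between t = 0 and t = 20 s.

3.15 m/s

Average speed = (total path length)/(elapsed time); on a piecewise-linear x-t graph the path length is Σ|Δx|.
0–5 s: |Δx| = |11 − -5| = 16 m
5–6 s: |Δx| = |-6 − 11| = 17 m
6–10 s: |Δx| = |6 − -6| = 12 m
10–15 s: |Δx| = |11 − 6| = 5 m
15–20 s: |Δx| = |-2 − 11| = 13 m
Total path = 63 m; average speed = 63/20 = 3.15 m/s.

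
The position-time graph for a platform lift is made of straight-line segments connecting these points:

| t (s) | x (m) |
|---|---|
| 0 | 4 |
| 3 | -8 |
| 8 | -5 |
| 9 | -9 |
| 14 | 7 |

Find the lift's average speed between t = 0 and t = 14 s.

2.5 m/s

Average speed = (total path length)/(elapsed time); on a piecewise-linear x-t graph the path length is Σ|Δx|.
0–3 s: |Δx| = |-8 − 4| = 12 m
3–8 s: |Δx| = |-5 − -8| = 3 m
8–9 s: |Δx| = |-9 − -5| = 4 m
9–14 s: |Δx| = |7 − -9| = 16 m
Total path = 35 m; average speed = 35/14 = 2.5 m/s.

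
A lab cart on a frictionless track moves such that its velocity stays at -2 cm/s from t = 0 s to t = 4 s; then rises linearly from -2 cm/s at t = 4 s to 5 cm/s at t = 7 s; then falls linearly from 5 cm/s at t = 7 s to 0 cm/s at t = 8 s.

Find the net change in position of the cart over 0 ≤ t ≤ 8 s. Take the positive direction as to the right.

-1 cm

Displacement is the signed area under the v-t curve.
0–4 s: -2 × 4 = -8 cm
4–7 s: ½(-2 + 5)(3) = 4.5 cm
7–8 s: ½(5 + 0)(1) = 2.5 cm
Net displacement = -1 cm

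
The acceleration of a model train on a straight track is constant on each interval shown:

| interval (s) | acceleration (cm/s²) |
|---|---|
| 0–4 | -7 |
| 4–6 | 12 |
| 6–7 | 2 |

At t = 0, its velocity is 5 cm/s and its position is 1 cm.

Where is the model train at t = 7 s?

On each constant-a segment, Δv = aΔt and Δx = v₀Δt + ½aΔt²; chain segment to segment.
0–4 s: v starts 5 cm/s; Δx = 5·4 + ½·-7·4² = -36 cm; v ends -23 cm/s.
4–6 s: v starts -23 cm/s; Δx = -23·2 + ½·12·2² = -22 cm; v ends 1 cm/s.
6–7 s: v starts 1 cm/s; Δx = 1·1 + ½·2·1² = 2 cm; v ends 3 cm/s.
x(7) = 1 + Σ Δx = -55 cm.

-55 cm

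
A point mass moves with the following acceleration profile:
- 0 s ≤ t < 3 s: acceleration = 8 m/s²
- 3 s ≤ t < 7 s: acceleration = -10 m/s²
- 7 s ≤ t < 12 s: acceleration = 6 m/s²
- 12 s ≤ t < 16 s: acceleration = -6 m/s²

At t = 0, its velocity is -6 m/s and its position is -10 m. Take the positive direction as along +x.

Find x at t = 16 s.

On each constant-a segment, Δv = aΔt and Δx = v₀Δt + ½aΔt²; chain segment to segment.
0–3 s: v starts -6 m/s; Δx = -6·3 + ½·8·3² = 18 m; v ends 18 m/s.
3–7 s: v starts 18 m/s; Δx = 18·4 + ½·-10·4² = -8 m; v ends -22 m/s.
7–12 s: v starts -22 m/s; Δx = -22·5 + ½·6·5² = -35 m; v ends 8 m/s.
12–16 s: v starts 8 m/s; Δx = 8·4 + ½·-6·4² = -16 m; v ends -16 m/s.
x(16) = -10 + Σ Δx = -51 m.

-51 m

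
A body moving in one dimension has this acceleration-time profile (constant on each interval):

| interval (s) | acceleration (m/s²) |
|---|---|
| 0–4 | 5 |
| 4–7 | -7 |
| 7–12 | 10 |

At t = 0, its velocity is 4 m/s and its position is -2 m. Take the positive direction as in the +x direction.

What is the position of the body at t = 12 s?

234.5 m

On each constant-a segment, Δv = aΔt and Δx = v₀Δt + ½aΔt²; chain segment to segment.
0–4 s: v starts 4 m/s; Δx = 4·4 + ½·5·4² = 56 m; v ends 24 m/s.
4–7 s: v starts 24 m/s; Δx = 24·3 + ½·-7·3² = 40.5 m; v ends 3 m/s.
7–12 s: v starts 3 m/s; Δx = 3·5 + ½·10·5² = 140 m; v ends 53 m/s.
x(12) = -2 + Σ Δx = 234.5 m.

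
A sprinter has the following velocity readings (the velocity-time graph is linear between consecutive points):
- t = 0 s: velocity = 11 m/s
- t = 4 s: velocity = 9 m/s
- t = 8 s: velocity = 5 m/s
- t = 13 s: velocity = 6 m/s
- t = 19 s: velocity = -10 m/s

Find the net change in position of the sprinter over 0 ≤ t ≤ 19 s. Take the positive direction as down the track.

Displacement is the signed area under the v-t curve.
0–4 s: ½(11 + 9)(4) = 40 m
4–8 s: ½(9 + 5)(4) = 28 m
8–13 s: ½(5 + 6)(5) = 27.5 m
13–19 s: ½(6 + -10)(6) = -12 m
Net displacement = 83.5 m

83.5 m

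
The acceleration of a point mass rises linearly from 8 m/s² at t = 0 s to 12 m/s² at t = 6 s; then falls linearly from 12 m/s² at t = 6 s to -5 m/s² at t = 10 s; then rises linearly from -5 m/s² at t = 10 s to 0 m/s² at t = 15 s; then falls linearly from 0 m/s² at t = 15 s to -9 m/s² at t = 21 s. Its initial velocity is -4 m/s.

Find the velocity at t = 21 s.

30.5 m/s

Δv equals the area under the a-t graph; then v = v₀ + Δv.
0–6 s: ½(8 + 12)(6) = 60 m/s
6–10 s: ½(12 + -5)(4) = 14 m/s
10–15 s: ½(-5 + 0)(5) = -12.5 m/s
15–21 s: ½(0 + -9)(6) = -27 m/s
Δv = 34.5 m/s, so v(21) = -4 + (34.5) = 30.5 m/s.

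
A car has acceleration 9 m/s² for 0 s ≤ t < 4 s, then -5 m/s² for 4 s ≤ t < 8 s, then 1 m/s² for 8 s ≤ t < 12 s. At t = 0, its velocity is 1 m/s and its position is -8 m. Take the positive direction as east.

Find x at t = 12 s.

252 m

On each constant-a segment, Δv = aΔt and Δx = v₀Δt + ½aΔt²; chain segment to segment.
0–4 s: v starts 1 m/s; Δx = 1·4 + ½·9·4² = 76 m; v ends 37 m/s.
4–8 s: v starts 37 m/s; Δx = 37·4 + ½·-5·4² = 108 m; v ends 17 m/s.
8–12 s: v starts 17 m/s; Δx = 17·4 + ½·1·4² = 76 m; v ends 21 m/s.
x(12) = -8 + Σ Δx = 252 m.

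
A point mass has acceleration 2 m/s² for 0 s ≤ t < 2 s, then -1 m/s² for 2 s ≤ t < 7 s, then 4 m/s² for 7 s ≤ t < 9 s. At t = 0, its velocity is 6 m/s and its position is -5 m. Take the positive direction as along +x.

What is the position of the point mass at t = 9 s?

On each constant-a segment, Δv = aΔt and Δx = v₀Δt + ½aΔt²; chain segment to segment.
0–2 s: v starts 6 m/s; Δx = 6·2 + ½·2·2² = 16 m; v ends 10 m/s.
2–7 s: v starts 10 m/s; Δx = 10·5 + ½·-1·5² = 37.5 m; v ends 5 m/s.
7–9 s: v starts 5 m/s; Δx = 5·2 + ½·4·2² = 18 m; v ends 13 m/s.
x(9) = -5 + Σ Δx = 66.5 m.

66.5 m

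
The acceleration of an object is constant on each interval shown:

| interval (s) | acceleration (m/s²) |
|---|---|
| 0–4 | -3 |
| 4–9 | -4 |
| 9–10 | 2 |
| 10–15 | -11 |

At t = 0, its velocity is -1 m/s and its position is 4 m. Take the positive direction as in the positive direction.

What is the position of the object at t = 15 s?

On each constant-a segment, Δv = aΔt and Δx = v₀Δt + ½aΔt²; chain segment to segment.
0–4 s: v starts -1 m/s; Δx = -1·4 + ½·-3·4² = -28 m; v ends -13 m/s.
4–9 s: v starts -13 m/s; Δx = -13·5 + ½·-4·5² = -115 m; v ends -33 m/s.
9–10 s: v starts -33 m/s; Δx = -33·1 + ½·2·1² = -32 m; v ends -31 m/s.
10–15 s: v starts -31 m/s; Δx = -31·5 + ½·-11·5² = -292.5 m; v ends -86 m/s.
x(15) = 4 + Σ Δx = -463.5 m.

-463.5 m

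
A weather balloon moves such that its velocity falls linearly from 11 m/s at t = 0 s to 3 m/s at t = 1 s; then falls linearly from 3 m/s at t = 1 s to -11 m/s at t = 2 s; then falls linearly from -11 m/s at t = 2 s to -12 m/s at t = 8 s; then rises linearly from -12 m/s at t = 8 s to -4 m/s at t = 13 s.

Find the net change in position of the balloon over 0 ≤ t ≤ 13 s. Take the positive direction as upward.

Displacement is the signed area under the v-t curve.
0–1 s: ½(11 + 3)(1) = 7 m
1–2 s: ½(3 + -11)(1) = -4 m
2–8 s: ½(-11 + -12)(6) = -69 m
8–13 s: ½(-12 + -4)(5) = -40 m
Net displacement = -106 m

-106 m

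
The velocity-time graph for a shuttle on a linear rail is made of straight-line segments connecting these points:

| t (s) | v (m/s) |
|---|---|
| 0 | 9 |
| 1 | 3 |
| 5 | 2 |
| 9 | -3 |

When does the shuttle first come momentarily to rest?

v changes sign on 5–9 s (from 2 to -3); the graph is linear there, so v = 0 at t = 5 + (-2)·(9 − 5)/(-3 − 2) = 6.6 s.

t = 6.6 s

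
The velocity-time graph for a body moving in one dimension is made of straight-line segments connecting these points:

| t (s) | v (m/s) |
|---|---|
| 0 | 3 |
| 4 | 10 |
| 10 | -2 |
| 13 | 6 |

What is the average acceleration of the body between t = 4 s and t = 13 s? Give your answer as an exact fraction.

-4/9 m/s²

Average acceleration = Δv/Δt = (6 − 10)/(13 − 4) = -4/9 m/s².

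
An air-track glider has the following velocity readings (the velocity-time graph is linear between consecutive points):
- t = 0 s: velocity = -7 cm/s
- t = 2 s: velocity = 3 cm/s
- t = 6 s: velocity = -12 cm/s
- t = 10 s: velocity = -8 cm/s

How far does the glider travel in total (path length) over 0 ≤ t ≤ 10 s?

66.2 cm

Total distance travelled is ∫|v| dt — sum the magnitudes of each area piece.
0–2 s: v = 0 at t = 1.4 s; triangle areas 4.9 + 0.9 = 5.8 cm
2–6 s: v = 0 at t = 2.8 s; triangle areas 1.2 + 19.2 = 20.4 cm
6–10 s: |½(-12 + -8)(4)| = 40 cm
Total distance = 66.2 cm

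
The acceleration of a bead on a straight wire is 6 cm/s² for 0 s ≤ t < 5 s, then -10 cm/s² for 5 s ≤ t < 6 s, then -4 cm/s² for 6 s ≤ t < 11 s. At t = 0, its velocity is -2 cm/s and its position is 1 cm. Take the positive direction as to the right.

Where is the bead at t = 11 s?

129 cm

On each constant-a segment, Δv = aΔt and Δx = v₀Δt + ½aΔt²; chain segment to segment.
0–5 s: v starts -2 cm/s; Δx = -2·5 + ½·6·5² = 65 cm; v ends 28 cm/s.
5–6 s: v starts 28 cm/s; Δx = 28·1 + ½·-10·1² = 23 cm; v ends 18 cm/s.
6–11 s: v starts 18 cm/s; Δx = 18·5 + ½·-4·5² = 40 cm; v ends -2 cm/s.
x(11) = 1 + Σ Δx = 129 cm.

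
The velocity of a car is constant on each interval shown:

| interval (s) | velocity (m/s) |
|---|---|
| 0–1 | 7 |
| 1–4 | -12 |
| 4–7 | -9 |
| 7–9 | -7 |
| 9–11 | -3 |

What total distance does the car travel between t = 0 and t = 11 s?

90 m

Distance (not displacement) is the total path length: add the absolute areas under v-t.
0–1 s: |7| × 1 = 7 m
1–4 s: |-12| × 3 = 36 m
4–7 s: |-9| × 3 = 27 m
7–9 s: |-7| × 2 = 14 m
9–11 s: |-3| × 2 = 6 m
Total distance = 90 m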